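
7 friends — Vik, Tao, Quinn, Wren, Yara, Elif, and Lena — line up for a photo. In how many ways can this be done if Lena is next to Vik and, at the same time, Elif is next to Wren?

480

Treat {Lena,Vik} as one block (2 orders) and {Elif,Wren} as another (2 orders).
That leaves 5 units to arrange: 2 × 2 × 5! = 4 × 120 = 480.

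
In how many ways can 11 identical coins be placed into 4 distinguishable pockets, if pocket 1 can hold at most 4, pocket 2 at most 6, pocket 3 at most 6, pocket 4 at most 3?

102

By stars and bars, unrestricted non-negative solutions to x_1+…+x_4 = 11 number C(11+3,3) = 364.
Subtract solutions that violate a single cap (substitute x_i' = x_i − (cap_i+1)): x_1 ≥ 5 gives C(9,3) = 84; x_2 ≥ 7 gives C(7,3) = 35; x_3 ≥ 7 gives C(7,3) = 35; x_4 ≥ 4 gives C(10,3) = 120. Together 274.
Add back pairs where two caps are both exceeded: 0 + 0 + 10 + 0 + 1 + 1 = 12.
By inclusion–exclusion the count is 364 − 274 + 12 = 102.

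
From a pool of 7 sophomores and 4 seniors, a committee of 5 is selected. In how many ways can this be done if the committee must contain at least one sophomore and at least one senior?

With no constraint there are C(11,5) = 462 possible selections.
Subtract selections that omit an entire group: no sophomores → C(4,5) = 0; no seniors → C(7,5) = 21.
Both groups omitted at once is impossible, so 462 − 21 = 441.

441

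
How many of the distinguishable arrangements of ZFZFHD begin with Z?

Fix Z in the first position and arrange the remaining 5 letters.
Those 5 letters have F appearing twice, giving (5)!/(2!) = 60.

60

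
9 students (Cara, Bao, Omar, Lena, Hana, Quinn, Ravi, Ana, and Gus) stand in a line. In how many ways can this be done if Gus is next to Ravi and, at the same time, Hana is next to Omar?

Treat {Gus,Ravi} as one block (2 orders) and {Hana,Omar} as another (2 orders).
That leaves 7 units to arrange: 2 × 2 × 7! = 4 × 5040 = 20160.

20160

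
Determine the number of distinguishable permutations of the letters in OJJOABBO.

1680

The 8 letters of OJJOABBO have repeats: B appearing twice, J appearing twice, and O appearing 3 times.
Dividing 8! = 40320 by 3!·2!·2! = 24 for the repeated letters gives 1680.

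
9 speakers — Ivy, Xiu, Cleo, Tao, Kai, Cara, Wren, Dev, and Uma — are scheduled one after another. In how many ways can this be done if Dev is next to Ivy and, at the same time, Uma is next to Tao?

Treat {Dev,Ivy} as one block (2 orders) and {Uma,Tao} as another (2 orders).
That leaves 7 units to arrange: 2 × 2 × 7! = 4 × 5040 = 20160.

20160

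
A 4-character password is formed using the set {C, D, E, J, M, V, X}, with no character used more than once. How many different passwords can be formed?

840

This is a permutation of 4 out of 7: P(7,4) = 7!/3!.
That product is 7 × 6 × 5 × 4 = 840.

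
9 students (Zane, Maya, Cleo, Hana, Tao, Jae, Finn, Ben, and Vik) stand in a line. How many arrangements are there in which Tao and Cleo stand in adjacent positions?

Place the 7 others and the Tao-Cleo pair as 8 objects in a line; the pair has 2 internal arrangements.
That gives 2 × 8! = 2 × 40320 = 80640.

80640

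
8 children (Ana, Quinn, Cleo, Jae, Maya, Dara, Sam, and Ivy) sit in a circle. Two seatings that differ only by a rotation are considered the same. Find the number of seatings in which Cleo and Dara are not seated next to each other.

Without the restriction there are (7)! = 5040 seatings.
Seatings with Cleo beside Dara: treat them as a block with 2 internal orders, giving 2 × (6)! = 1440.
Subtracting, 5040 − 1440 = 3600.

3600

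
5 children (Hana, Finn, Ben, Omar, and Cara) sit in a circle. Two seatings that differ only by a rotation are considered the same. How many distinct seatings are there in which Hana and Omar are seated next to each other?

Glue Hana and Omar into a block (2 internal orders). Seating 4 units around a circle gives (3)! arrangements.
So 2 × (3)! = 2 × 6 = 12.

12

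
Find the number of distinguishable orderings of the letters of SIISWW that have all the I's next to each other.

30

Treat the 2 copies of I as a single block. The multiset to arrange is then {II, S, S, W, W}, 5 items in all.
That gives (5)!/(2!·2!) = 30 arrangements.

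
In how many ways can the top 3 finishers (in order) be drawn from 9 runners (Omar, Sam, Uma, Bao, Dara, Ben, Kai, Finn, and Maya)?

504

This is an ordered selection of 3 from 9: P(9,3).
That gives 9 × 8 × 7 = 504.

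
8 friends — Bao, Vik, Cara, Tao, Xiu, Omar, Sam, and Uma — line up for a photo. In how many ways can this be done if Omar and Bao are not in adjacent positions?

30240

Of the 8! = 40320 arrangements, those with Omar and Bao adjacent number 2 × 7! = 10080 (treat the pair as a block with 2 internal orders).
Complementary counting: 40320 − 10080 = 30240.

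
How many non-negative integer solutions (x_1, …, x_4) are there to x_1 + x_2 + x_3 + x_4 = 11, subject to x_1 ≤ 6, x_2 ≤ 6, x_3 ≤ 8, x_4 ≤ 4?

200

Ignoring the caps, the number of non-negative solutions to x_1+…+x_4 = 11 is C(14,3) = 364.
Subtract solutions that violate a single cap (substitute x_i' = x_i − (cap_i+1)): x_1 ≥ 7 gives C(7,3) = 35; x_2 ≥ 7 gives C(7,3) = 35; x_3 ≥ 9 gives C(5,3) = 10; x_4 ≥ 5 gives C(9,3) = 84. Together 164.
No two caps can be exceeded simultaneously, so the pair terms are all 0.
By inclusion–exclusion the count is 364 − 164 + 0 = 200.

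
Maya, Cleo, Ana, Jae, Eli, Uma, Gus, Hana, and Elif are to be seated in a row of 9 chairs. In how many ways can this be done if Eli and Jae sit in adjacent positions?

Place the 7 others and the Eli-Jae pair as 8 objects in a line; the pair has 2 internal arrangements.
That gives 2 × 8! = 2 × 40320 = 80640.

80640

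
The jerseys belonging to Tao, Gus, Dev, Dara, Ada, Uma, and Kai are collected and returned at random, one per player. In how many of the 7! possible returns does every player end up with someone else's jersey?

This is the derangement count D_7: permutations of 7 items with no fixed point.
By inclusion–exclusion this is Σ_{j=0}^{7} (−1)^j C(7,j)·(7−j)!.
Computing: 5040 − 5040 + 2520 − 840 + 210 − 42 + 7 − 1 = 1854.

1854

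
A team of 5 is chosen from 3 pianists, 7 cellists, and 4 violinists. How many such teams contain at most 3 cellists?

1736

Split by how many cellists are chosen (0 through 3).
Sum: C(7,0)·C(7,5) + C(7,1)·C(7,4) + C(7,2)·C(7,3) + C(7,3)·C(7,2) = 21 + 245 + 735 + 735 = 1736.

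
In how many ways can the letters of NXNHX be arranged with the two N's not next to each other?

18

There are 5!/(2!·2!) = 30 arrangements of NXNHX in total.
If the two N's are adjacent, glue them into one block, leaving 4 items to arrange: (4)!/(2!) = 12 ways.
Subtracting, 30 − 12 = 18 arrangements keep the N's apart.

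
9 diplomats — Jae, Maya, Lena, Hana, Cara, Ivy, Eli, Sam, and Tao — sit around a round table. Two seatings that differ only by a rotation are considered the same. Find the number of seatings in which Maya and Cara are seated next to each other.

Glue Maya and Cara into a block (2 internal orders). Seating 8 units around a circle gives (7)! arrangements.
So 2 × (7)! = 2 × 5040 = 10080.

10080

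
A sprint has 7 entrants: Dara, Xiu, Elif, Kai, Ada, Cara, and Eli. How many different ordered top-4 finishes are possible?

840

There are 7 choices for 1st place, 6 for 2nd, and so on down to 4 for position 4.
That gives 7 × 6 × 5 × 4 = 840.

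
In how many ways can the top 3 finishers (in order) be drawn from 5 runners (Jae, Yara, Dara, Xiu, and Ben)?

60

This is an ordered selection of 3 from 5: P(5,3).
That gives 5 × 4 × 3 = 60.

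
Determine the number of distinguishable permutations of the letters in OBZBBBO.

105

The 7 letters of OBZBBBO have repeats: B appearing 4 times and O appearing twice.
Dividing 7! = 5040 by 4!·2! = 48 for the repeated letters gives 105.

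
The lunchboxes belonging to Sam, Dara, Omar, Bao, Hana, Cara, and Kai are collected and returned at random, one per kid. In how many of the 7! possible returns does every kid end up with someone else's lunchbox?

1854

Let Aᵢ be the assignments in which kid i gets their own lunchbox. We want the size of the complement of A₁∪…∪A_7.
By inclusion–exclusion this is Σ_{j=0}^{7} (−1)^j C(7,j)·(7−j)!.
Computing: 5040 − 5040 + 2520 − 840 + 210 − 42 + 7 − 1 = 1854.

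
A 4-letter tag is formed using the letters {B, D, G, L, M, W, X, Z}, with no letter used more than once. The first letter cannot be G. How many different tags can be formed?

1470

The first letter has 8−1 = 7 choices (anything except G).
The remaining 3 letters are filled from the other 7 symbols without repetition: 7 × 6 × 5 = 210.
Total: 7 × 210 = 1470.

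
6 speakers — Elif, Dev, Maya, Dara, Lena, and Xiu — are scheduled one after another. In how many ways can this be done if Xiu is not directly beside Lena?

480

There are 6! = 720 arrangements in all. If Xiu and Lena are adjacent, merging them into one block gives 2·(5)! = 240 arrangements.
Complementary counting: 720 − 240 = 480.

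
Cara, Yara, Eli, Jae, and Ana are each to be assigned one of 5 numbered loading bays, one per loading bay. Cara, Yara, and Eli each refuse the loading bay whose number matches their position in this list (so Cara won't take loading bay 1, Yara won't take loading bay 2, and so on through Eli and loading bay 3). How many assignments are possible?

64

Let Aᵢ (for i ∈ {1, 2, 3}) be the placements that put person i in their forbidden loading bay. Any j of these fix j positions, leaving (5−j)! ways to fill the rest, and there are C(3,j) ways to pick which j.
By inclusion–exclusion, the number of valid placements is Σ_{j=0}^{3} (−1)^j C(3,j)·(5−j)!.
Computing: 120 − 72 + 18 − 2 = 64.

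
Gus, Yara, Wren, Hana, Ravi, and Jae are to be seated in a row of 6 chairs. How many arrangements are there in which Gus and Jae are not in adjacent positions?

480

There are 6! = 720 arrangements in all. If Gus and Jae are adjacent, merging them into one block gives 2·(5)! = 240 arrangements.
So 720 − 240 = 480 arrangements keep them apart.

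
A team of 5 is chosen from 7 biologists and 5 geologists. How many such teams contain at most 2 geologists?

546

Split by how many geologists are chosen (0 through 2).
Sum: C(5,0)·C(7,5) + C(5,1)·C(7,4) + C(5,2)·C(7,3) = 21 + 175 + 350 = 546.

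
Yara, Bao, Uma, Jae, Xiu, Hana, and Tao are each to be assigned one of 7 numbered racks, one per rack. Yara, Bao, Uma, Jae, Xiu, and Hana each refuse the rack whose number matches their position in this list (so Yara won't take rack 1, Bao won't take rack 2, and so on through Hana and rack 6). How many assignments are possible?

Let Aᵢ (for 1 ≤ i ≤ 6) be the placements that put person i in their forbidden rack. Any j of these fix j positions, leaving (7−j)! ways to fill the rest, and there are C(6,j) ways to pick which j.
By inclusion–exclusion, the number of valid placements is Σ_{j=0}^{6} (−1)^j C(6,j)·(7−j)!.
Computing: 5040 − 4320 + 1800 − 480 + 90 − 12 + 1 = 2119.

2119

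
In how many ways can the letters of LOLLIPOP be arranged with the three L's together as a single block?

Treat the 3 copies of L as a single block. The multiset to arrange is then {LLL, I, O, O, P, P}, 6 items in all.
That gives (6)!/(2!·2!) = 180 arrangements.

180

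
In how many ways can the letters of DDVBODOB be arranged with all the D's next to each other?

180

Treat the 3 copies of D as a single block. The multiset to arrange is then {DDD, B, B, O, O, V}, 6 items in all.
That gives (6)!/(2!·2!) = 180 arrangements.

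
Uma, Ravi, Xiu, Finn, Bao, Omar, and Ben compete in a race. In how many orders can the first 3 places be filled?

There are 7 choices for 1st place, 6 for 2nd, and 5 for 3rd.
That gives 7 × 6 × 5 = 210.

210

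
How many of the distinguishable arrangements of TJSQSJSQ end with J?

Fix J in the last position and arrange the remaining 7 letters.
Those 7 letters have Q appearing twice and S appearing 3 times, giving (7)!/(3!·2!) = 420.

420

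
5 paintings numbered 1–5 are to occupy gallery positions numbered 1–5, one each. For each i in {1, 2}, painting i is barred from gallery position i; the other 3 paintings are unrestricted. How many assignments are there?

78

Let Aᵢ (for i ∈ {1, 2}) be the placements that put painting i in its forbidden gallery position. Any j of these fix j positions, leaving (5−j)! ways to fill the rest, and there are C(2,j) ways to pick which j.
By inclusion–exclusion, the number of valid placements is Σ_{j=0}^{2} (−1)^j C(2,j)·(5−j)!.
Computing: 120 − 48 + 6 = 78.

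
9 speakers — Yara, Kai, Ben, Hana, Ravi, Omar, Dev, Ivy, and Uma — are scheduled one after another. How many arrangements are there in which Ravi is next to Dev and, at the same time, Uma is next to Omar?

20160

Treat {Ravi,Dev} as one block (2 orders) and {Uma,Omar} as another (2 orders).
That leaves 7 units to arrange: 2 × 2 × 7! = 4 × 5040 = 20160.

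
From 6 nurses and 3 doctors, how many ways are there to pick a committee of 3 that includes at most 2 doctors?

Split by how many doctors are chosen (0 through 2).
Sum: C(3,0)·C(6,3) + C(3,1)·C(6,2) + C(3,2)·C(6,1) = 20 + 45 + 18 = 83.

83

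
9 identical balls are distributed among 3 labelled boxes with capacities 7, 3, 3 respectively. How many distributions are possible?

By stars and bars, unrestricted non-negative solutions to x_1+…+x_3 = 9 number C(9+2,2) = 55.
Subtract solutions that violate a single cap (substitute x_i' = x_i − (cap_i+1)): x_1 ≥ 8 gives C(3,2) = 3; x_2 ≥ 4 gives C(7,2) = 21; x_3 ≥ 4 gives C(7,2) = 21. Together 45.
Add back pairs where two caps are both exceeded: 0 + 0 + 3 = 3.
By inclusion–exclusion the count is 55 − 45 + 3 = 13.

13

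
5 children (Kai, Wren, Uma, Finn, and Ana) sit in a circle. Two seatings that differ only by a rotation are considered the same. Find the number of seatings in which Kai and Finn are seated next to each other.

12

Treat {Kai, Finn} as one unit (2 internal orders) and seat the resulting 4 units around the table: (3)! circular arrangements.
So 2 × (3)! = 2 × 6 = 12.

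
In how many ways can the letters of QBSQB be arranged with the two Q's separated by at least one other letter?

18

Total arrangements of QBSQB: 5!/(2!·2!) = 30.
If the two Q's are adjacent, glue them into one block, leaving 4 items to arrange: (4)!/(2!) = 12 ways.
Hence 30 − 12 = 18.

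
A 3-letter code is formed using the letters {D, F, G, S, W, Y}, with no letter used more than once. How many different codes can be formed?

120

Choose and order 3 of the 6 symbols: the first letter has 6 options, the next 5, then 4.
That product is 6 × 5 × 4 = 120.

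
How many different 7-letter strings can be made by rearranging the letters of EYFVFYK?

The 7 letters of EYFVFYK have repeats: F appearing twice and Y appearing twice.
Dividing 7! = 5040 by 2!·2! = 4 for the repeated letters gives 1260.

1260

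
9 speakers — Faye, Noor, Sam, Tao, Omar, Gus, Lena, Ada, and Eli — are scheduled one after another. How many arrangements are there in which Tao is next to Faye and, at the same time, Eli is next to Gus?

20160

Treat {Tao,Faye} as one block (2 orders) and {Eli,Gus} as another (2 orders).
That leaves 7 units to arrange: 2 × 2 × 7! = 4 × 5040 = 20160.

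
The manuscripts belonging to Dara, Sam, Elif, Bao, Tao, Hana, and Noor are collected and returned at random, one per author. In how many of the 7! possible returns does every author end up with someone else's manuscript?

1854

Count assignments avoiding every fixed point. For any j of the 7 authors fixed to their own manuscript, the other 7−j can be arranged in (7−j)! ways.
By inclusion–exclusion this is Σ_{j=0}^{7} (−1)^j C(7,j)·(7−j)!.
Computing: 5040 − 5040 + 2520 − 840 + 210 − 42 + 7 − 1 = 1854.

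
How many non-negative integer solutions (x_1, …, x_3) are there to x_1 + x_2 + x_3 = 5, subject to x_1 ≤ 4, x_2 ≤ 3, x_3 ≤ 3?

14

Without the upper bounds there are C(7,2) = 21 ways to split 5 among 3 variables.
Subtract solutions that violate a single cap (substitute x_i' = x_i − (cap_i+1)): x_1 ≥ 5 gives C(2,2) = 1; x_2 ≥ 4 gives C(3,2) = 3; x_3 ≥ 4 gives C(3,2) = 3. Together 7.
No two caps can be exceeded simultaneously, so the pair terms are all 0.
By inclusion–exclusion the count is 21 − 7 + 0 = 14.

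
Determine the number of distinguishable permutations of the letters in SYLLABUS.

10080

SYLLABUS has 8 letters with L appearing twice and S appearing twice.
So there are 8! / (2!·2!) = 10080 distinguishable arrangements.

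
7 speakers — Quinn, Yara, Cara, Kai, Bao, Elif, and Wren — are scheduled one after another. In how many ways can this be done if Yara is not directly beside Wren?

3600

Of the 7! = 5040 arrangements, those with Yara and Wren adjacent number 2 × 6! = 1440 (treat the pair as a block with 2 internal orders).
So 5040 − 1440 = 3600 arrangements keep them apart.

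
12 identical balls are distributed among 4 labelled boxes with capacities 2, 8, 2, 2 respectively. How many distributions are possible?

Without the upper bounds there are C(15,3) = 455 ways to split 12 among 4 boxes.
Subtract solutions that violate a single cap (substitute x_i' = x_i − (cap_i+1)): x_1 ≥ 3 gives C(12,3) = 220; x_2 ≥ 9 gives C(6,3) = 20; x_3 ≥ 3 gives C(12,3) = 220; x_4 ≥ 3 gives C(12,3) = 220. Together 680.
Add back pairs where two caps are both exceeded: 1 + 84 + 84 + 1 + 1 + 84 = 255.
Subtract triples: 0 + 0 + 20 + 0 = 20.
By inclusion–exclusion the count is 455 − 680 + 255 − 20 = 10.

10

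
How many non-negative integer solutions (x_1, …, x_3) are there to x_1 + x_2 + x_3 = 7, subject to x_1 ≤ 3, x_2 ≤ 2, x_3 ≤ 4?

6

By stars and bars, unrestricted non-negative solutions to x_1+…+x_3 = 7 number C(7+2,2) = 36.
Subtract solutions that violate a single cap (substitute x_i' = x_i − (cap_i+1)): x_1 ≥ 4 gives C(5,2) = 10; x_2 ≥ 3 gives C(6,2) = 15; x_3 ≥ 5 gives C(4,2) = 6. Together 31.
Add back pairs where two caps are both exceeded: 1 + 0 + 0 = 1.
By inclusion–exclusion the count is 36 − 31 + 1 = 6.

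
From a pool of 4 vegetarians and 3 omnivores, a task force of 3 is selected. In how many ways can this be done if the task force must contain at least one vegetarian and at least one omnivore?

Unrestricted: C(7,3) = 35 ways to pick any 3 of the 7.
Selections missing a whole group: no vegetarians → C(3,3) = 1; no omnivores → C(4,3) = 4.
Both groups omitted at once is impossible, so 35 − 5 = 30.

30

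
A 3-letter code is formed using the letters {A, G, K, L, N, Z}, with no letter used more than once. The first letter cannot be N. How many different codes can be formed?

The first letter has 6−1 = 5 choices (anything except N).
The remaining 2 letters are filled from the other 5 symbols without repetition: 5 × 4 = 20.
Total: 5 × 20 = 100.

100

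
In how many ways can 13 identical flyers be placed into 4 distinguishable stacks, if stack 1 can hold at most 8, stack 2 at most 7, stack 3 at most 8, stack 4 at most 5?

314

By stars and bars, unrestricted non-negative solutions to x_1+…+x_4 = 13 number C(13+3,3) = 560.
Subtract solutions that violate a single cap (substitute x_i' = x_i − (cap_i+1)): x_1 ≥ 9 gives C(7,3) = 35; x_2 ≥ 8 gives C(8,3) = 56; x_3 ≥ 9 gives C(7,3) = 35; x_4 ≥ 6 gives C(10,3) = 120. Together 246.
No two caps can be exceeded simultaneously, so the pair terms are all 0.
By inclusion–exclusion the count is 560 − 246 + 0 = 314.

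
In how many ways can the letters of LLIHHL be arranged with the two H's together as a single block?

20

Treat the 2 copies of H as a single block. The multiset to arrange is then {HH, I, L, L, L}, 5 items in all.
That gives (5)!/(3!) = 20 arrangements.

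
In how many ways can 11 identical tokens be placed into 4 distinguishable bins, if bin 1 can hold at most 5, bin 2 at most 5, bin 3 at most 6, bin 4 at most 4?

135

Ignoring the caps, the number of non-negative solutions to x_1+…+x_4 = 11 is C(14,3) = 364.
Subtract solutions that violate a single cap (substitute x_i' = x_i − (cap_i+1)): x_1 ≥ 6 gives C(8,3) = 56; x_2 ≥ 6 gives C(8,3) = 56; x_3 ≥ 7 gives C(7,3) = 35; x_4 ≥ 5 gives C(9,3) = 84. Together 231.
Add back pairs where two caps are both exceeded: 0 + 0 + 1 + 0 + 1 + 0 = 2.
By inclusion–exclusion the count is 364 − 231 + 2 = 135.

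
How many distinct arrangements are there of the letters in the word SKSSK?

The 5 letters of SKSSK have repeats: K appearing twice and S appearing 3 times.
So there are 5! / (3!·2!) = 10 distinguishable arrangements.

10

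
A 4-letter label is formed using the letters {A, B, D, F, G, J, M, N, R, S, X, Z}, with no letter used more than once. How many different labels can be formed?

11880

With no repetition, fill the 4 letters in order: 12 choices, then 11, down to 9.
12 × 11 × 10 × 9 = 11880.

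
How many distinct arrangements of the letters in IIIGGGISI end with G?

168

Fix G in the last position and arrange the remaining 8 letters.
Those 8 letters have G appearing twice and I appearing 5 times, giving (8)!/(5!·2!) = 168.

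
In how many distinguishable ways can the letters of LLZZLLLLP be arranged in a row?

252

LLZZLLLLP has 9 letters with L appearing 6 times and Z appearing twice.
So there are 9! / (6!·2!) = 252 distinguishable arrangements.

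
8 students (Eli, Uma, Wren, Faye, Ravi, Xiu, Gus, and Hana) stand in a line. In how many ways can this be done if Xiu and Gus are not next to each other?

There are 8! = 40320 arrangements in all. If Xiu and Gus are adjacent, merging them into one block gives 2·(7)! = 10080 arrangements.
So 40320 − 10080 = 30240 arrangements keep them apart.

30240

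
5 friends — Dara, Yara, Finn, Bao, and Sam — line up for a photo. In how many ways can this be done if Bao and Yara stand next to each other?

48

Glue Bao and Yara into one block (2 internal orders), leaving 4 units to arrange in a row.
That gives 2 × 4! = 2 × 24 = 48.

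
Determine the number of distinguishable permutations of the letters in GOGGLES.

840

Letter multiplicities in GOGGLES: E×1, G×3, L×1, O×1, S×1.
The number of distinct arrangements is 7!/(3!) = 5040/6 = 840.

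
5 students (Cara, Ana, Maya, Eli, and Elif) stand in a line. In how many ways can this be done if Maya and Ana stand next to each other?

Glue Maya and Ana into one block (2 internal orders), leaving 4 units to arrange in a row.
So the count is 2·(4)! = 48.

48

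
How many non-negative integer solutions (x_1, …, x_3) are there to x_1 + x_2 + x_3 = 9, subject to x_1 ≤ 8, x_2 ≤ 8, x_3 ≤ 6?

By stars and bars, unrestricted non-negative solutions to x_1+…+x_3 = 9 number C(9+2,2) = 55.
Subtract solutions that violate a single cap (substitute x_i' = x_i − (cap_i+1)): x_1 ≥ 9 gives C(2,2) = 1; x_2 ≥ 9 gives C(2,2) = 1; x_3 ≥ 7 gives C(4,2) = 6. Together 8.
No two caps can be exceeded simultaneously, so the pair terms are all 0.
By inclusion–exclusion the count is 55 − 8 + 0 = 47.

47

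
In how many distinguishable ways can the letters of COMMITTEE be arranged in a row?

Letter multiplicities in COMMITTEE: C×1, E×2, I×1, M×2, O×1, T×2.
Dividing 9! = 362880 by 2!·2!·2! = 8 for the repeated letters gives 45360.

45360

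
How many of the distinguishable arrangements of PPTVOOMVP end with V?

Fix V in the last position and arrange the remaining 8 letters.
Those 8 letters have O appearing twice and P appearing 3 times, giving (8)!/(3!·2!) = 3360.

3360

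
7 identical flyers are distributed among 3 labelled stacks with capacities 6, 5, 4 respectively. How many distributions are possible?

By stars and bars, unrestricted non-negative solutions to x_1+…+x_3 = 7 number C(7+2,2) = 36.
Subtract solutions that violate a single cap (substitute x_i' = x_i − (cap_i+1)): x_1 ≥ 7 gives C(2,2) = 1; x_2 ≥ 6 gives C(3,2) = 3; x_3 ≥ 5 gives C(4,2) = 6. Together 10.
No two caps can be exceeded simultaneously, so the pair terms are all 0.
By inclusion–exclusion the count is 36 − 10 + 0 = 26.

26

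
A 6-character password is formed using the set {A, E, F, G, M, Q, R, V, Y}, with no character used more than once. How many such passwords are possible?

With no repetition, fill the 6 characters in order: 9 choices, then 8, down to 4.
9 × 8 × 7 × 6 × 5 × 4 = 60480.

60480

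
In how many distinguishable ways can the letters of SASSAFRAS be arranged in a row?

2520

The 9 letters of SASSAFRAS have repeats: A appearing 3 times and S appearing 4 times.
Dividing 9! = 362880 by 4!·3! = 144 for the repeated letters gives 2520.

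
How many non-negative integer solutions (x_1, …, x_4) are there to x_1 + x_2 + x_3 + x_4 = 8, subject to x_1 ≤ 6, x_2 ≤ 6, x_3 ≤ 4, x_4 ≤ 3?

102

Ignoring the caps, the number of non-negative solutions to x_1+…+x_4 = 8 is C(11,3) = 165.
Subtract solutions that violate a single cap (substitute x_i' = x_i − (cap_i+1)): x_1 ≥ 7 gives C(4,3) = 4; x_2 ≥ 7 gives C(4,3) = 4; x_3 ≥ 5 gives C(6,3) = 20; x_4 ≥ 4 gives C(7,3) = 35. Together 63.
No two caps can be exceeded simultaneously, so the pair terms are all 0.
By inclusion–exclusion the count is 165 − 63 + 0 = 102.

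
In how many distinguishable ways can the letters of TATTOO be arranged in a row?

60

TATTOO has 6 letters with O appearing twice and T appearing 3 times.
The number of distinct arrangements is 6!/(3!·2!) = 720/12 = 60.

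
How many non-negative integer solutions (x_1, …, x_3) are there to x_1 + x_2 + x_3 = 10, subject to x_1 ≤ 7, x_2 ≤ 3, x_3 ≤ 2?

6

By stars and bars, unrestricted non-negative solutions to x_1+…+x_3 = 10 number C(10+2,2) = 66.
Subtract solutions that violate a single cap (substitute x_i' = x_i − (cap_i+1)): x_1 ≥ 8 gives C(4,2) = 6; x_2 ≥ 4 gives C(8,2) = 28; x_3 ≥ 3 gives C(9,2) = 36. Together 70.
Add back pairs where two caps are both exceeded: 0 + 0 + 10 = 10.
By inclusion–exclusion the count is 66 − 70 + 10 = 6.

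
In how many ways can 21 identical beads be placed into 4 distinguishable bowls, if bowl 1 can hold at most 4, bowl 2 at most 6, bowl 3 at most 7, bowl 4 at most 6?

By stars and bars, unrestricted non-negative solutions to x_1+…+x_4 = 21 number C(21+3,3) = 2024.
Subtract solutions that violate a single cap (substitute x_i' = x_i − (cap_i+1)): x_1 ≥ 5 gives C(19,3) = 969; x_2 ≥ 7 gives C(17,3) = 680; x_3 ≥ 8 gives C(16,3) = 560; x_4 ≥ 7 gives C(17,3) = 680. Together 2889.
Add back pairs where two caps are both exceeded: 220 + 165 + 220 + 84 + 120 + 84 = 893.
Subtract triples: 4 + 10 + 4 + 0 = 18.
By inclusion–exclusion the count is 2024 − 2889 + 893 − 18 = 10.

10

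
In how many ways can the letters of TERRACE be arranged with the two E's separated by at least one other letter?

900

There are 7!/(2!·2!) = 1260 arrangements of TERRACE in total.
Arrangements with the E's together: treat EE as one letter, giving (6)!/(2!) = 360.
Subtracting, 1260 − 360 = 900 arrangements keep the E's apart.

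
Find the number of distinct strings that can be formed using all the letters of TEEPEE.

30

TEEPEE has 6 letters with E appearing 4 times.
The number of distinct arrangements is 6!/(4!) = 720/24 = 30.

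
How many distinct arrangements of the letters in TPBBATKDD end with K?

With the last slot taken by K, it remains to arrange the other 8 letters (TPBBATDD).
Those 8 letters have B appearing twice, D appearing twice, and T appearing twice, giving (8)!/(2!·2!·2!) = 5040.

5040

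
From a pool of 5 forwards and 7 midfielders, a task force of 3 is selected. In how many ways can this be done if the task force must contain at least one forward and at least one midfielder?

175

Unrestricted: C(12,3) = 220 ways to pick any 3 of the 12.
Selections missing a whole group: no forwards → C(7,3) = 35; no midfielders → C(5,3) = 10.
Both groups omitted at once is impossible, so 220 − 45 = 175.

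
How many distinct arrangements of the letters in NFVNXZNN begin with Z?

With the first slot taken by Z, it remains to arrange the other 7 letters (NFVNXNN).
Those 7 letters have N appearing 4 times, giving (7)!/(4!) = 210.

210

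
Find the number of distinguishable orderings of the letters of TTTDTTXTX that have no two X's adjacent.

196

There are 9!/(6!·2!) = 252 arrangements of TTTDTTXTX in total.
If the two X's are adjacent, glue them into one block, leaving 8 items to arrange: (8)!/(6!) = 56 ways.
Subtracting, 252 − 56 = 196 arrangements keep the X's apart.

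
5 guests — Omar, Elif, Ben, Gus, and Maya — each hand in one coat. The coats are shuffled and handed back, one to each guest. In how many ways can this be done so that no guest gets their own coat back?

Let Aᵢ be the assignments in which guest i gets their own coat. We want the size of the complement of A₁∪…∪A_5.
By inclusion–exclusion this is Σ_{j=0}^{5} (−1)^j C(5,j)·(5−j)!.
Computing: 120 − 120 + 60 − 20 + 5 − 1 = 44.

44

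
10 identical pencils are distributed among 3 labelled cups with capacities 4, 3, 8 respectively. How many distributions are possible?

17

Ignoring the caps, the number of non-negative solutions to x_1+…+x_3 = 10 is C(12,2) = 66.
Subtract solutions that violate a single cap (substitute x_i' = x_i − (cap_i+1)): x_1 ≥ 5 gives C(7,2) = 21; x_2 ≥ 4 gives C(8,2) = 28; x_3 ≥ 9 gives C(3,2) = 3. Together 52.
Add back pairs where two caps are both exceeded: 3 + 0 + 0 = 3.
By inclusion–exclusion the count is 66 − 52 + 3 = 17.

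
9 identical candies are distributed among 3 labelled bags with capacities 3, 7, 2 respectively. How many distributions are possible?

Ignoring the caps, the number of non-negative solutions to x_1+…+x_3 = 9 is C(11,2) = 55.
Subtract solutions that violate a single cap (substitute x_i' = x_i − (cap_i+1)): x_1 ≥ 4 gives C(7,2) = 21; x_2 ≥ 8 gives C(3,2) = 3; x_3 ≥ 3 gives C(8,2) = 28. Together 52.
Add back pairs where two caps are both exceeded: 0 + 6 + 0 = 6.
By inclusion–exclusion the count is 55 − 52 + 6 = 9.

9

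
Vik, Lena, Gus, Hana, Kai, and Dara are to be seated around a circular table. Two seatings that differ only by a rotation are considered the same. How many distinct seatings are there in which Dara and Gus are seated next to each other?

Glue Dara and Gus into a block (2 internal orders). Seating 5 units around a circle gives (4)! arrangements.
So 2 × (4)! = 2 × 24 = 48.

48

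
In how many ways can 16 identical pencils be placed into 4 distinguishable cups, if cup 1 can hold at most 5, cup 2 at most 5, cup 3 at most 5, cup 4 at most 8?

Ignoring the caps, the number of non-negative solutions to x_1+…+x_4 = 16 is C(19,3) = 969.
Subtract solutions that violate a single cap (substitute x_i' = x_i − (cap_i+1)): x_1 ≥ 6 gives C(13,3) = 286; x_2 ≥ 6 gives C(13,3) = 286; x_3 ≥ 6 gives C(13,3) = 286; x_4 ≥ 9 gives C(10,3) = 120. Together 978.
Add back pairs where two caps are both exceeded: 35 + 35 + 4 + 35 + 4 + 4 = 117.
By inclusion–exclusion the count is 969 − 978 + 117 = 108.

108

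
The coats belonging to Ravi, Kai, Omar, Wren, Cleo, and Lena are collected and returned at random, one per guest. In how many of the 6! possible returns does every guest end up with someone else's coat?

This is the derangement count D_6: permutations of 6 items with no fixed point.
By inclusion–exclusion this is Σ_{j=0}^{6} (−1)^j C(6,j)·(6−j)!.
Computing: 720 − 720 + 360 − 120 + 30 − 6 + 1 = 265.

265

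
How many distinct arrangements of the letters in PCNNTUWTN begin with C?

3360

With the first slot taken by C, it remains to arrange the other 8 letters (PNNTUWTN).
Those 8 letters have N appearing 3 times and T appearing twice, giving (8)!/(3!·2!) = 3360.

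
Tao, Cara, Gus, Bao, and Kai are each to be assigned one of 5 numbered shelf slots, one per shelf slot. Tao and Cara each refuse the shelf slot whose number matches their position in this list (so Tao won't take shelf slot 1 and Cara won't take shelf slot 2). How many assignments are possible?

Let Aᵢ (for i ∈ {1, 2}) be the placements that put person i in their forbidden shelf slot. Any j of these fix j positions, leaving (5−j)! ways to fill the rest, and there are C(2,j) ways to pick which j.
By inclusion–exclusion, the number of valid placements is Σ_{j=0}^{2} (−1)^j C(2,j)·(5−j)!.
Computing: 120 − 48 + 6 = 78.

78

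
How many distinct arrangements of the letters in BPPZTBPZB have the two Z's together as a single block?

Treat the 2 copies of Z as a single block. The multiset to arrange is then {ZZ, B, B, B, P, P, P, T}, 8 items in all.
That gives (8)!/(3!·3!) = 1120 arrangements.

1120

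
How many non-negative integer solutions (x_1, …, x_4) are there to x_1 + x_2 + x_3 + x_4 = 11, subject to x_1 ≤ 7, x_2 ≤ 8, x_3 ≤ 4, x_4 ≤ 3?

140

Without the upper bounds there are C(14,3) = 364 ways to split 11 among 4 variables.
Subtract solutions that violate a single cap (substitute x_i' = x_i − (cap_i+1)): x_1 ≥ 8 gives C(6,3) = 20; x_2 ≥ 9 gives C(5,3) = 10; x_3 ≥ 5 gives C(9,3) = 84; x_4 ≥ 4 gives C(10,3) = 120. Together 234.
Add back pairs where two caps are both exceeded: 0 + 0 + 0 + 0 + 0 + 10 = 10.
By inclusion–exclusion the count is 364 − 234 + 10 = 140.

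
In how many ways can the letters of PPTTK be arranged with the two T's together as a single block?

12

Treat the 2 copies of T as a single block. The multiset to arrange is then {TT, K, P, P}, 4 items in all.
That gives (4)!/(2!) = 12 arrangements.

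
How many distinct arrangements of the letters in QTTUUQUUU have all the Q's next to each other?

Treat the 2 copies of Q as a single block. The multiset to arrange is then {QQ, T, T, U, U, U, U, U}, 8 items in all.
That gives (8)!/(5!·2!) = 168 arrangements.

168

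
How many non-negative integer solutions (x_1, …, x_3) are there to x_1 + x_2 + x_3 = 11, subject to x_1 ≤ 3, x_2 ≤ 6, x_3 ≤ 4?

6

Without the upper bounds there are C(13,2) = 78 ways to split 11 among 3 variables.
Subtract solutions that violate a single cap (substitute x_i' = x_i − (cap_i+1)): x_1 ≥ 4 gives C(9,2) = 36; x_2 ≥ 7 gives C(6,2) = 15; x_3 ≥ 5 gives C(8,2) = 28. Together 79.
Add back pairs where two caps are both exceeded: 1 + 6 + 0 = 7.
By inclusion–exclusion the count is 78 − 79 + 7 = 6.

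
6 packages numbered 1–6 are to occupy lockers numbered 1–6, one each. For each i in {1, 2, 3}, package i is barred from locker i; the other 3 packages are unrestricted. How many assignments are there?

Let Aᵢ (for i ∈ {1, 2, 3}) be the placements that put package i in its forbidden locker. Any j of these fix j positions, leaving (6−j)! ways to fill the rest, and there are C(3,j) ways to pick which j.
By inclusion–exclusion, the number of valid placements is Σ_{j=0}^{3} (−1)^j C(3,j)·(6−j)!.
Computing: 720 − 360 + 72 − 6 = 426.

426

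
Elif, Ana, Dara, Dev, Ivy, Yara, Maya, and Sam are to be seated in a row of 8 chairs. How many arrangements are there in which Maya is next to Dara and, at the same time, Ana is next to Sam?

2880

Treat {Maya,Dara} as one block (2 orders) and {Ana,Sam} as another (2 orders).
That leaves 6 units to arrange: 2 × 2 × 6! = 4 × 720 = 2880.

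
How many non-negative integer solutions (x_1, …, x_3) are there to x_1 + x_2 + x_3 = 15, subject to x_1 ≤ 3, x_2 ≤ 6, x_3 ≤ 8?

6

Without the upper bounds there are C(17,2) = 136 ways to split 15 among 3 variables.
Subtract solutions that violate a single cap (substitute x_i' = x_i − (cap_i+1)): x_1 ≥ 4 gives C(13,2) = 78; x_2 ≥ 7 gives C(10,2) = 45; x_3 ≥ 9 gives C(8,2) = 28. Together 151.
Add back pairs where two caps are both exceeded: 15 + 6 + 0 = 21.
By inclusion–exclusion the count is 136 − 151 + 21 = 6.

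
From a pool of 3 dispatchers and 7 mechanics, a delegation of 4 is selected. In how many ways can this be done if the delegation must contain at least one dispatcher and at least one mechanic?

175

With no constraint there are C(10,4) = 210 possible selections.
Subtract selections that omit an entire group: no dispatchers → C(7,4) = 35; no mechanics → C(3,4) = 0.
Both groups omitted at once is impossible, so 210 − 35 = 175.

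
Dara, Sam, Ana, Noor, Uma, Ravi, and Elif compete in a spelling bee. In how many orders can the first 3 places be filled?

There are 7 choices for 1st place, 6 for 2nd, and 5 for 3rd.
That gives 7 × 6 × 5 = 210.

210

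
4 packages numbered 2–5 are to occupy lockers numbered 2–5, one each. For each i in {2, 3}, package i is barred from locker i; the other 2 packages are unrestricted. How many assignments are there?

14

Let Aᵢ (for i ∈ {2, 3}) be the placements that put package i in its forbidden locker. Any j of these fix j positions, leaving (4−j)! ways to fill the rest, and there are C(2,j) ways to pick which j.
By inclusion–exclusion, the number of valid placements is Σ_{j=0}^{2} (−1)^j C(2,j)·(4−j)!.
Computing: 24 − 12 + 2 = 14.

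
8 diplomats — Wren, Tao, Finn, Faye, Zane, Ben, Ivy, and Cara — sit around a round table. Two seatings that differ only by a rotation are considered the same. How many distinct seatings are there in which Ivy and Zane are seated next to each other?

Glue Ivy and Zane into a block (2 internal orders). Seating 7 units around a circle gives (6)! arrangements.
So 2 × (6)! = 2 × 720 = 1440.

1440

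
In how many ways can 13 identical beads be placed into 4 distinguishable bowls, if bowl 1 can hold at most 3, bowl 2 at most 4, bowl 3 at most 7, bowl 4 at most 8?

Ignoring the caps, the number of non-negative solutions to x_1+…+x_4 = 13 is C(16,3) = 560.
Subtract solutions that violate a single cap (substitute x_i' = x_i − (cap_i+1)): x_1 ≥ 4 gives C(12,3) = 220; x_2 ≥ 5 gives C(11,3) = 165; x_3 ≥ 8 gives C(8,3) = 56; x_4 ≥ 9 gives C(7,3) = 35. Together 476.
Add back pairs where two caps are both exceeded: 35 + 4 + 1 + 1 + 0 + 0 = 41.
By inclusion–exclusion the count is 560 − 476 + 41 = 125.

125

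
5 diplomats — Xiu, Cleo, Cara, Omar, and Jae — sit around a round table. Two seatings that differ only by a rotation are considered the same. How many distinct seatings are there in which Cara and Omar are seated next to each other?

12

Glue Cara and Omar into a block (2 internal orders). Seating 4 units around a circle gives (3)! arrangements.
So 2 × (3)! = 2 × 6 = 12.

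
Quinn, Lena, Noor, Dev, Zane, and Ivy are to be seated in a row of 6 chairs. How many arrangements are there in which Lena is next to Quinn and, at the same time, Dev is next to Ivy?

Treat {Lena,Quinn} as one block (2 orders) and {Dev,Ivy} as another (2 orders).
That leaves 4 units to arrange: 2 × 2 × 4! = 4 × 24 = 96.

96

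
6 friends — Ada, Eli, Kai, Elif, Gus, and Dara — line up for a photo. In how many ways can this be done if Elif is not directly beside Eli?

480

There are 6! = 720 arrangements in all. If Elif and Eli are adjacent, merging them into one block gives 2·(5)! = 240 arrangements.
Complementary counting: 720 − 240 = 480.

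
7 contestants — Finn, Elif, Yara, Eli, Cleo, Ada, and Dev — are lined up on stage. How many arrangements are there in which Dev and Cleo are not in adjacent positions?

3600

There are 7! = 5040 arrangements in all. If Dev and Cleo are adjacent, merging them into one block gives 2·(6)! = 1440 arrangements.
Complementary counting: 5040 − 1440 = 3600.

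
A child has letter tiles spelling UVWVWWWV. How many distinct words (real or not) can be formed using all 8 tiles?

The 8 letters of UVWVWWWV have repeats: V appearing 3 times and W appearing 4 times.
The number of distinct arrangements is 8!/(4!·3!) = 40320/144 = 280.

280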